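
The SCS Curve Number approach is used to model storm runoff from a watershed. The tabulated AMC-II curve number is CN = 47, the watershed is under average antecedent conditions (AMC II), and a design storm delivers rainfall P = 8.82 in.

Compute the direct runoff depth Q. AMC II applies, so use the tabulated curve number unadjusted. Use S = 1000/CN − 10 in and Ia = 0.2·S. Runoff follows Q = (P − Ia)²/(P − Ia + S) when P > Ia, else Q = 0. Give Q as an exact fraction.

AMC II — tabulated CN = 47 applies directly.
Max retention: S = 1000/47 − 10 = 530/47 in (≈ 11.277 in)
Initial abstraction Ia = S/5 = (530/47)/5 = 106/47 ≈ 2.255 in
Excess rainfall: 8.820 − 2.255 = 6.565 in; P > Ia so Q > 0
Q = (15427/2350)²/((15427/2350) + 530/47) = (237992329/5522500)/(41927/2350) = 237992329/98528450 in ≈ 2.415 in

Q = 237992329/98528450 in ≈ 2.415 in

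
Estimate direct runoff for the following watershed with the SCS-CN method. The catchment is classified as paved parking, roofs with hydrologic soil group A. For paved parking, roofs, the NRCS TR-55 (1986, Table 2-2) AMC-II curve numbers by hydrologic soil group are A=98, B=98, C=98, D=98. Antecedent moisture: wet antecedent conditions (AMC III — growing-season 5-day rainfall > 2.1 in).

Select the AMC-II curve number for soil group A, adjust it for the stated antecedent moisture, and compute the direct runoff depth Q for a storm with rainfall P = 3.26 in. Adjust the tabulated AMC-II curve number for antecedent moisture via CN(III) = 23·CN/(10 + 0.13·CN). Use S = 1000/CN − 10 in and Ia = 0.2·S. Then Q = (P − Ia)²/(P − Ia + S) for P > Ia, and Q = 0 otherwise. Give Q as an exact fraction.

NRCS table: paved parking, roofs, soil group A → CN(II) = 98
CN(III) from CN(II)=98: (23·98)/(10 + 0.13·98) = 112700/1137 ≈ 99.120
Retention S: 1000/CN − 10 with CN=99.120 → S = 100/1127 ≈ 0.089 in
Ia = 0.2S: 0.2·0.089 = 0.018 in (exactly 20/1127)
Since P=3.260 > Ia=0.018: effective rainfall P−Ia = 182701/56350 in
Runoff Q = (P−Ia)²/(P−Ia+S) = (3.242)²/(3.242+0.089) = 33379655401/10576951350 ≈ 3.156 in

Q = 33379655401/10576951350 in ≈ 3.156 in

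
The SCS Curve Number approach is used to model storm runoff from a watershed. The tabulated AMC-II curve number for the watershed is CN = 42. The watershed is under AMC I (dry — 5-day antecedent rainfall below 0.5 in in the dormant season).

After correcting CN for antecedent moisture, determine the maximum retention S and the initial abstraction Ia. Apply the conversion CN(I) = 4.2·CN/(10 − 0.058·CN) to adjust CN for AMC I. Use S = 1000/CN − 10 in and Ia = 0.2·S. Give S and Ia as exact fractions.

S = 14500/441 in ≈ 32.880 in; Ia = 2900/441 in ≈ 6.576 in

CN(I) from CN(II)=42: (4.2·42)/(10 − 0.058·42) = 44100/1891 ≈ 23.321
S = 1000/(44100/1891) − 10 = 14500/441 in ≈ 32.880 in
Ia = 0.2·(14500/441) = 2900/441 in ≈ 6.576 in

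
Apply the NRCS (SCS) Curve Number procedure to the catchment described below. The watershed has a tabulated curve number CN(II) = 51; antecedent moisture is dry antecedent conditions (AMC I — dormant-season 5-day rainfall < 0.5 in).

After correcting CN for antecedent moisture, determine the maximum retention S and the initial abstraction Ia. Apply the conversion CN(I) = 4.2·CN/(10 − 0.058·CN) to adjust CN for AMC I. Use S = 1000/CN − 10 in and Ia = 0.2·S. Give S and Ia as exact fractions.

Dry (AMC I): CN(I) = 4.2·51/(10 − 0.058·51) = (1071/5)/(3521/500) = 15300/503 ≈ 30.417
Retention S: 1000/CN − 10 with CN=30.417 → S = 3500/153 ≈ 22.876 in
Ia = 0.2·(3500/153) = 700/153 in ≈ 4.575 in

S = 3500/153 in ≈ 22.876 in; Ia = 700/153 in ≈ 4.575 in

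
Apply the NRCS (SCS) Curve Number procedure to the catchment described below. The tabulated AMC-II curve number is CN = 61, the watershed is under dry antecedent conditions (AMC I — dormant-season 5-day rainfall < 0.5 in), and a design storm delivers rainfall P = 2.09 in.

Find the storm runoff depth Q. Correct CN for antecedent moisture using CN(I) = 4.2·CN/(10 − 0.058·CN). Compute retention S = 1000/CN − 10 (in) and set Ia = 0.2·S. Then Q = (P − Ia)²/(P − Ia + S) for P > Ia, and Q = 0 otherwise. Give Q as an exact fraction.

Adjust CN=61 to AMC I: 4.2·61/(10 − 0.058·61) → (1281/5) ÷ (3231/500) = 42700/1077 ≈ 39.647
Max retention: S = 1000/(42700/1077) − 10 = 6500/427 in (≈ 15.222 in)
Ia = 0.2·(6500/427) = 1300/427 in ≈ 3.044 in
P = 2.090 ≤ Ia = 3.044 in: entire storm abstracted, Q = 0.

Q = 0 in ≈ 0.000 in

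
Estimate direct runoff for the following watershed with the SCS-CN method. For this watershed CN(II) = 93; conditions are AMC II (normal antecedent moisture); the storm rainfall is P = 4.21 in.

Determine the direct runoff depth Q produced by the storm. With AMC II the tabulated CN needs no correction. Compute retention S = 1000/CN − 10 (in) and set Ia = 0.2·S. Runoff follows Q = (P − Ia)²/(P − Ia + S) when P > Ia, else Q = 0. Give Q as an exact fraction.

CN(II) = 93; AMC II needs no correction.
Retention S: 1000/CN − 10 with CN=93.000 → S = 70/93 ≈ 0.753 in
Initial abstraction Ia = S/5 = (70/93)/5 = 14/93 ≈ 0.151 in
Since P=4.210 > Ia=0.151: effective rainfall P−Ia = 37753/9300 in
Q = (37753/9300)²/((37753/9300) + 70/93) = (1425289009/86490000)/(44753/9300) = 1425289009/416202900 in ≈ 3.425 in

Q = 1425289009/416202900 in ≈ 3.425 in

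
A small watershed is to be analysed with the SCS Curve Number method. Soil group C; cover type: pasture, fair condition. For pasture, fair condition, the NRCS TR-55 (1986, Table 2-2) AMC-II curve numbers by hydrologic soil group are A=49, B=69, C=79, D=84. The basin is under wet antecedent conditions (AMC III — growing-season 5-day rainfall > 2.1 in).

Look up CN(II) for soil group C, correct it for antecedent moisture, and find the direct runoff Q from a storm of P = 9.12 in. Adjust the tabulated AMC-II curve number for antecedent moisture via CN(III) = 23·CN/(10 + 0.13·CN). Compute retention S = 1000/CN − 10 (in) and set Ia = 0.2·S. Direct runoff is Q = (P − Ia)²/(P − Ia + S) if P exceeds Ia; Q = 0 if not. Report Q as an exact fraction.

Q = 13586254848/1727194775 in ≈ 7.866 in

NRCS table: pasture, fair condition, soil group C → CN(II) = 79
Wet (AMC III): CN(III) = 23·79/(10 + 0.13·79) = 1817/(2027/100) = 181700/2027 ≈ 89.640
Max retention: S = 1000/(181700/2027) − 10 = 2100/1817 in (≈ 1.156 in)
Initial abstraction Ia = S/5 = (2100/1817)/5 = 420/1817 ≈ 0.231 in
Excess rainfall: 9.120 − 0.231 = 8.889 in; P > Ia so Q > 0
Q = (403776/45425)²/((403776/45425) + 2100/1817) = (163035058176/2063430625)/(456276/45425) = 13586254848/1727194775 in ≈ 7.866 in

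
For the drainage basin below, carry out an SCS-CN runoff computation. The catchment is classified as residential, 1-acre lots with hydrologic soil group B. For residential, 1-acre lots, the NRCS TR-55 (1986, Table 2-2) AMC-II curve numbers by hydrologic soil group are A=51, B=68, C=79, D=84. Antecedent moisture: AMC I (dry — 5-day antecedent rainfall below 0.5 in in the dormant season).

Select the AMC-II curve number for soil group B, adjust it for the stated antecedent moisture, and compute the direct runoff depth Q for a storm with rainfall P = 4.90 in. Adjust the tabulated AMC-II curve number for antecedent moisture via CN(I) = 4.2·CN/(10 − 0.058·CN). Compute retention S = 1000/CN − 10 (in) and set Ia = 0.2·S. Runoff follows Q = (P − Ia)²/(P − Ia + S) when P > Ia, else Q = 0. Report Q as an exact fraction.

NRCS table: residential, 1-acre lots, soil group B → CN(II) = 68
CN(I) from CN(II)=68: (4.2·68)/(10 − 0.058·68) = 35700/757 ≈ 47.160
Max retention: S = 1000/(35700/757) − 10 = 4000/357 in (≈ 11.204 in)
Initial abstraction Ia = S/5 = (4000/357)/5 = 800/357 ≈ 2.241 in
P − Ia = 4.900 − 2.241 = 9493/3570 ≈ 2.659 in (> 0, runoff occurs)
Q: (9493/3570)² ÷ (49493/3570) = 90117049/176690010 in (≈ 0.510 in)

Q = 90117049/176690010 in ≈ 0.510 in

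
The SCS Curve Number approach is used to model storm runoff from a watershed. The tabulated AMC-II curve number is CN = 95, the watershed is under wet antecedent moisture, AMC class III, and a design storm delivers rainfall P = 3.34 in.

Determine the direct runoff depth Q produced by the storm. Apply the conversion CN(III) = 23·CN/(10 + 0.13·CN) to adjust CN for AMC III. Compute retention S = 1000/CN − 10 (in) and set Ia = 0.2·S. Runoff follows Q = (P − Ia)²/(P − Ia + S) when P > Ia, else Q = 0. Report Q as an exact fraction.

Q = 5180976441/1681991150 in ≈ 3.080 in

Wet (AMC III): CN(III) = 23·95/(10 + 0.13·95) = 2185/(447/20) = 43700/447 ≈ 97.763
S = 1000/(43700/447) − 10 = 100/437 in ≈ 0.229 in
Ia = 0.2S: 0.2·0.229 = 0.046 in (exactly 20/437)
Excess rainfall: 3.340 − 0.046 = 3.294 in; P > Ia so Q > 0
Q: (71979/21850)² ÷ (76979/21850) = 5180976441/1681991150 in (≈ 3.080 in)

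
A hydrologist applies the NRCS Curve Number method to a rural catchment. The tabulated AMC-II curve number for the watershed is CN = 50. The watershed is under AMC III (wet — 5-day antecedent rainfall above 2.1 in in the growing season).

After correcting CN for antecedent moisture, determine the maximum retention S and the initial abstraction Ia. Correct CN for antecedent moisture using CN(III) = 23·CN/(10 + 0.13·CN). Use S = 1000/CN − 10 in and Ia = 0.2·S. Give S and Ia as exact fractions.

S = 100/23 in ≈ 4.348 in; Ia = 20/23 in ≈ 0.870 in

Wet (AMC III): CN(III) = 23·50/(10 + 0.13·50) = 1150/(33/2) = 2300/33 ≈ 69.697
Retention S: 1000/CN − 10 with CN=69.697 → S = 100/23 ≈ 4.348 in
Initial abstraction Ia = S/5 = (100/23)/5 = 20/23 ≈ 0.870 in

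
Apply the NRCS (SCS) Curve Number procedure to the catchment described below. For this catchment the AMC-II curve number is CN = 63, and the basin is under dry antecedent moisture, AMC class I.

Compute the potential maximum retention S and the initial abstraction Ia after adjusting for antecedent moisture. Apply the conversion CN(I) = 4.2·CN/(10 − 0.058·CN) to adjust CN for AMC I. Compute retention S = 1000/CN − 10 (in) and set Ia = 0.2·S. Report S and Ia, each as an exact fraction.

S = 18500/1323 in ≈ 13.983 in; Ia = 3700/1323 in ≈ 2.797 in

Dry (AMC I): CN(I) = 4.2·63/(10 − 0.058·63) = (1323/5)/(3173/500) = 132300/3173 ≈ 41.696
Retention S: 1000/CN − 10 with CN=41.696 → S = 18500/1323 ≈ 13.983 in
Ia = 0.2S: 0.2·13.983 = 2.797 in (exactly 3700/1323)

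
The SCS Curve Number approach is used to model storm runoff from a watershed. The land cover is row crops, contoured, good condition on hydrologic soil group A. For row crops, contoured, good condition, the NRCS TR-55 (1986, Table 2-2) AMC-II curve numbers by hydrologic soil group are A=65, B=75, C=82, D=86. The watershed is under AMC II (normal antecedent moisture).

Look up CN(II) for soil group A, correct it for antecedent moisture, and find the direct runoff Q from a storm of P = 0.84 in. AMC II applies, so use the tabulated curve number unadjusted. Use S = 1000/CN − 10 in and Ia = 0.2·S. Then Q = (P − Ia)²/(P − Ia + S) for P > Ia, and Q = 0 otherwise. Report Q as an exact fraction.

NRCS table: row crops, contoured, good condition, soil group A → CN(II) = 65
CN(II) = 65; AMC II needs no correction.
Retention S: 1000/CN − 10 with CN=65.000 → S = 70/13 ≈ 5.385 in
Ia = 0.2S: 0.2·5.385 = 1.077 in (exactly 14/13)
P = 0.840 ≤ Ia = 1.077 in: entire storm abstracted, Q = 0.

Q = 0 in ≈ 0.000 in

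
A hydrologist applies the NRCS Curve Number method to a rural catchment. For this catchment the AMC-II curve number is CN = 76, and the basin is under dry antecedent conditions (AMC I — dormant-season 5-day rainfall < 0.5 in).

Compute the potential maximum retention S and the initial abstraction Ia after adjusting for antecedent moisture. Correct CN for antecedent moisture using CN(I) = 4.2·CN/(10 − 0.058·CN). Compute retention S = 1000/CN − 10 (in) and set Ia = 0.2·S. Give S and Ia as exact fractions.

S = 1000/133 in ≈ 7.519 in; Ia = 200/133 in ≈ 1.504 in

CN(I) from CN(II)=76: (4.2·76)/(10 − 0.058·76) = 13300/233 ≈ 57.082
Max retention: S = 1000/(13300/233) − 10 = 1000/133 in (≈ 7.519 in)
Ia = 0.2S: 0.2·7.519 = 1.504 in (exactly 200/133)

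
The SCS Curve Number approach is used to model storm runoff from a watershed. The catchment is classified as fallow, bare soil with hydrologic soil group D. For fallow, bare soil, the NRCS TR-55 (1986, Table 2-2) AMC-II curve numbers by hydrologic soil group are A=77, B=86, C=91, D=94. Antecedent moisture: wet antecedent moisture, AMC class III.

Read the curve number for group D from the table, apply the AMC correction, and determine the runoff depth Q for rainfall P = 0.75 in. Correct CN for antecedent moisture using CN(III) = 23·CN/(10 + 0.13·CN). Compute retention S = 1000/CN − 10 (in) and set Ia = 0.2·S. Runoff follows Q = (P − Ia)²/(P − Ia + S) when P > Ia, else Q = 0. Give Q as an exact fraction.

NRCS table: fallow, bare soil, soil group D → CN(II) = 94
CN(III) from CN(II)=94: (23·94)/(10 + 0.13·94) = 108100/1111 ≈ 97.300
Max retention: S = 1000/(108100/1111) − 10 = 300/1081 in (≈ 0.278 in)
Ia = 0.2·(300/1081) = 60/1081 in ≈ 0.056 in
Excess rainfall: 0.750 − 0.056 = 0.694 in; P > Ia so Q > 0
Runoff Q = (P−Ia)²/(P−Ia+S) = (0.694)²/(0.694+0.278) = 1002001/2019308 ≈ 0.496 in

Q = 1002001/2019308 in ≈ 0.496 in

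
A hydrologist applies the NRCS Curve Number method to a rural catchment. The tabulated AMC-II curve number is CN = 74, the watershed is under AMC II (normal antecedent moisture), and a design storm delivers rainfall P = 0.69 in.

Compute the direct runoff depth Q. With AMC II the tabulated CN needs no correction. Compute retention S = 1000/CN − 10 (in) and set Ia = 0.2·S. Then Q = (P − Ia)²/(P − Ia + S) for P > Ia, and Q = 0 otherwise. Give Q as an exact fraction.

AMC II — tabulated CN = 74 applies directly.
Retention S: 1000/CN − 10 with CN=74.000 → S = 130/37 ≈ 3.514 in
Ia = 0.2S: 0.2·3.514 = 0.703 in (exactly 26/37)
P = 0.690 ≤ Ia = 0.703 in: entire storm abstracted, Q = 0.

Q = 0 in ≈ 0.000 in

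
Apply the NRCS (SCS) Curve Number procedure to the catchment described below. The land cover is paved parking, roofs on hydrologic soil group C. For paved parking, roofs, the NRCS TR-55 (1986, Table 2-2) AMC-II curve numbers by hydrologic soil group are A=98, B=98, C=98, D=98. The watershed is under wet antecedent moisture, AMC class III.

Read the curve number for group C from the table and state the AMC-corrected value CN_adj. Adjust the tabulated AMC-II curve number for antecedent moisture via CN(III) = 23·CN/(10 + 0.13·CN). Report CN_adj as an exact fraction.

NRCS table: paved parking, roofs, soil group C → CN(II) = 98
CN(III) from CN(II)=98: (23·98)/(10 + 0.13·98) = 112700/1137 ≈ 99.120

CN_adj = 112700/1137 ≈ 99.120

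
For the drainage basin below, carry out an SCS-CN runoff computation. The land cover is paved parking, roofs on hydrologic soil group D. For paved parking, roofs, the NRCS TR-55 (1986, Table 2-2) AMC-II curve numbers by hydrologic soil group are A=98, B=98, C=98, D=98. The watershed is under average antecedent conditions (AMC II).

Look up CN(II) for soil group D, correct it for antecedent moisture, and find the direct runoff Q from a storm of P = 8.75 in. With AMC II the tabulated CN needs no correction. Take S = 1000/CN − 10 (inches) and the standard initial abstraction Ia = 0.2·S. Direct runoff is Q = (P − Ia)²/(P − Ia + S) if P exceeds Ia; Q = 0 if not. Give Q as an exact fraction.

Q = 2913849/342412 in ≈ 8.510 in

NRCS table: paved parking, roofs, soil group D → CN(II) = 98
CN(II) = 98; AMC II needs no correction.
Max retention: S = 1000/98 − 10 = 10/49 in (≈ 0.204 in)
Ia = 0.2·(10/49) = 2/49 in ≈ 0.041 in
Excess rainfall: 8.750 − 0.041 = 8.709 in; P > Ia so Q > 0
Q = (1707/196)²/((1707/196) + 10/49) = (2913849/38416)/(1747/196) = 2913849/342412 in ≈ 8.510 in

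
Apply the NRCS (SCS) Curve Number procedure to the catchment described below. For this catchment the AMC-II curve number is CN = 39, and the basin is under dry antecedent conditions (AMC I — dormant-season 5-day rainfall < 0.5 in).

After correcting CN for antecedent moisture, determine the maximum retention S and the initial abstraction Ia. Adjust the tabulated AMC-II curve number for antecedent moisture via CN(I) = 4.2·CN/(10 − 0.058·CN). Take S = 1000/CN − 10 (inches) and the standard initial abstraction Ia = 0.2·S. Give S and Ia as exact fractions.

S = 30500/819 in ≈ 37.241 in; Ia = 6100/819 in ≈ 7.448 in

Dry (AMC I): CN(I) = 4.2·39/(10 − 0.058·39) = (819/5)/(3869/500) = 81900/3869 ≈ 21.168
S = 1000/(81900/3869) − 10 = 30500/819 in ≈ 37.241 in
Initial abstraction Ia = S/5 = (30500/819)/5 = 6100/819 ≈ 7.448 in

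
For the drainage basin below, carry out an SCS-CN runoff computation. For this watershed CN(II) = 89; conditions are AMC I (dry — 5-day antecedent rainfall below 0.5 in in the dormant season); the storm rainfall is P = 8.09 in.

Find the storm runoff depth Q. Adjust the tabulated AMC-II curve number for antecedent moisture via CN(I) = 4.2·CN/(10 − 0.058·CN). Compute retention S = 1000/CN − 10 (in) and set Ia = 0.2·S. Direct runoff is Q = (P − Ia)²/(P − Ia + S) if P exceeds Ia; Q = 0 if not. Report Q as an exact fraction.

Q = 1965662884441/364832724900 in ≈ 5.388 in

CN(I) from CN(II)=89: (4.2·89)/(10 − 0.058·89) = 186900/2419 ≈ 77.263
Max retention: S = 1000/(186900/2419) − 10 = 5500/1869 in (≈ 2.943 in)
Initial abstraction Ia = S/5 = (5500/1869)/5 = 1100/1869 ≈ 0.589 in
P − Ia = 8.090 − 0.589 = 1402021/186900 ≈ 7.501 in (> 0, runoff occurs)
Q: (1402021/186900)² ÷ (1952021/186900) = 1965662884441/364832724900 in (≈ 5.388 in)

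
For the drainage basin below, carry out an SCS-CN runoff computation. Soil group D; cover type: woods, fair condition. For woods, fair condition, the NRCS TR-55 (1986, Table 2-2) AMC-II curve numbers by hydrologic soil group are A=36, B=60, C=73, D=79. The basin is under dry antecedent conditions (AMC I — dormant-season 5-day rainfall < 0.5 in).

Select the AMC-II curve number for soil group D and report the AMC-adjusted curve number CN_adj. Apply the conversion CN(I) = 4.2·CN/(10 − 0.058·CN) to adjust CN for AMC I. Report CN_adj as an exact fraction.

NRCS table: woods, fair condition, soil group D → CN(II) = 79
Adjust CN=79 to AMC I: 4.2·79/(10 − 0.058·79) → (1659/5) ÷ (2709/500) = 7900/129 ≈ 61.240

CN_adj = 7900/129 ≈ 61.240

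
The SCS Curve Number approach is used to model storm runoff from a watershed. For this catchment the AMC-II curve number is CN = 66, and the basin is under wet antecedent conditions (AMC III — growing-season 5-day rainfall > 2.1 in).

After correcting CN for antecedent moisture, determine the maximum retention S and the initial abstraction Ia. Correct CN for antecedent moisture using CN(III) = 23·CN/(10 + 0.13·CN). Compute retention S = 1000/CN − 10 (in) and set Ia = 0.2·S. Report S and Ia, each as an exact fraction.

Adjust CN=66 to AMC III: 23·66/(10 + 0.13·66) → 1518 ÷ (929/50) = 75900/929 ≈ 81.701
Max retention: S = 1000/(75900/929) − 10 = 1700/759 in (≈ 2.240 in)
Ia = 0.2S: 0.2·2.240 = 0.448 in (exactly 340/759)

S = 1700/759 in ≈ 2.240 in; Ia = 340/759 in ≈ 0.448 in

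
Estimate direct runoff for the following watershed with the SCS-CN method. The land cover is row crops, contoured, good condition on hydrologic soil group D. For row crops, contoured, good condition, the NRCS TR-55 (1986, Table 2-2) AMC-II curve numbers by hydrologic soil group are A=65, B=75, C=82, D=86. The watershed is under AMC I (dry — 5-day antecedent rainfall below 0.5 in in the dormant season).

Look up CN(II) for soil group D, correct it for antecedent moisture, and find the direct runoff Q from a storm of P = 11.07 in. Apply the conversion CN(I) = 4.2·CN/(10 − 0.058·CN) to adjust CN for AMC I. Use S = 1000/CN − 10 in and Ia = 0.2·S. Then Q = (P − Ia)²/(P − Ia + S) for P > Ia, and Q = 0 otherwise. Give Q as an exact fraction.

Q = 17636636809/2358158700 in ≈ 7.479 in

NRCS table: row crops, contoured, good condition, soil group D → CN(II) = 86
Dry (AMC I): CN(I) = 4.2·86/(10 − 0.058·86) = (1806/5)/(1253/250) = 12900/179 ≈ 72.067
S = 1000/(12900/179) − 10 = 500/129 in ≈ 3.876 in
Ia = 0.2S: 0.2·3.876 = 0.775 in (exactly 100/129)
Since P=11.070 > Ia=0.775: effective rainfall P−Ia = 132803/12900 in
Runoff Q = (P−Ia)²/(P−Ia+S) = (10.295)²/(10.295+3.876) = 17636636809/2358158700 ≈ 7.479 in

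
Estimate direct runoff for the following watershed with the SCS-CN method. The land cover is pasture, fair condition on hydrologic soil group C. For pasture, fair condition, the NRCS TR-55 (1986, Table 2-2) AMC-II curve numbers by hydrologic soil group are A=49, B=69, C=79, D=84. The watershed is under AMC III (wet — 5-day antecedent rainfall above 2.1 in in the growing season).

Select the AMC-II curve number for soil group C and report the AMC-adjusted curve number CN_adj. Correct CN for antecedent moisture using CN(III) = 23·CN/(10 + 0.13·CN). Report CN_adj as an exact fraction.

NRCS table: pasture, fair condition, soil group C → CN(II) = 79
Wet (AMC III): CN(III) = 23·79/(10 + 0.13·79) = 1817/(2027/100) = 181700/2027 ≈ 89.640

CN_adj = 181700/2027 ≈ 89.640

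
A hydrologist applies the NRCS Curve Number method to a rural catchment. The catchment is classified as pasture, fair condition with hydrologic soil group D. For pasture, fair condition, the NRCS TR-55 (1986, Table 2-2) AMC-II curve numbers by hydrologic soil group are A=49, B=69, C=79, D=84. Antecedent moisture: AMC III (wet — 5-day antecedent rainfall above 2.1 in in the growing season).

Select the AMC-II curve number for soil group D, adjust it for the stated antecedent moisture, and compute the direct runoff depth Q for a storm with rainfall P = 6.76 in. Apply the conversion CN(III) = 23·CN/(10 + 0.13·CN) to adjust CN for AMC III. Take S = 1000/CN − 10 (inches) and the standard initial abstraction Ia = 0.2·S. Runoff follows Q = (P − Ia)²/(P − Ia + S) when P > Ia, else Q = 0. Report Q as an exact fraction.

Q = 6340459129/1082246025 in ≈ 5.859 in

NRCS table: pasture, fair condition, soil group D → CN(II) = 84
CN(III) from CN(II)=84: (23·84)/(10 + 0.13·84) = 48300/523 ≈ 92.352
Retention S: 1000/CN − 10 with CN=92.352 → S = 400/483 ≈ 0.828 in
Ia = 0.2·(400/483) = 80/483 in ≈ 0.166 in
Since P=6.760 > Ia=0.166: effective rainfall P−Ia = 79627/12075 in
Q: (79627/12075)² ÷ (89627/12075) = 6340459129/1082246025 in (≈ 5.859 in)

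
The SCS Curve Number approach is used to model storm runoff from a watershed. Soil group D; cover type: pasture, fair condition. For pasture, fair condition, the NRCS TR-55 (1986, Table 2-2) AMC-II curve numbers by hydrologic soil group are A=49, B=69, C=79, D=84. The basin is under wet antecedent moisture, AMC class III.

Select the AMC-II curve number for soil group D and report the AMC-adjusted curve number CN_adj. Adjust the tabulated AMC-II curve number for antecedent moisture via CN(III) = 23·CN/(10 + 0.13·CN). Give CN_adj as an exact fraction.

CN_adj = 48300/523 ≈ 92.352

NRCS table: pasture, fair condition, soil group D → CN(II) = 84
CN(III) from CN(II)=84: (23·84)/(10 + 0.13·84) = 48300/523 ≈ 92.352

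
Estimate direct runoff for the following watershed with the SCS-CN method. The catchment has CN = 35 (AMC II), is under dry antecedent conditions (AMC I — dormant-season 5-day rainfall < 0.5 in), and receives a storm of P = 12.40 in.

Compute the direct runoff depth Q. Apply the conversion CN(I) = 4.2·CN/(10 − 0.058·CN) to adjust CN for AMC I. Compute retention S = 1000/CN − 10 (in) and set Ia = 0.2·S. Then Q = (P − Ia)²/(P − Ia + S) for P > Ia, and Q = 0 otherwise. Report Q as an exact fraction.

CN(I) from CN(II)=35: (4.2·35)/(10 − 0.058·35) = 14700/797 ≈ 18.444
S = 1000/(14700/797) − 10 = 6500/147 in ≈ 44.218 in
Ia = 0.2S: 0.2·44.218 = 8.844 in (exactly 1300/147)
P − Ia = 12.400 − 8.844 = 2614/735 ≈ 3.556 in (> 0, runoff occurs)
Q = (2614/735)²/((2614/735) + 6500/147) = (6832996/540225)/(35114/735) = 3416498/12904395 in ≈ 0.265 in

Q = 3416498/12904395 in ≈ 0.265 in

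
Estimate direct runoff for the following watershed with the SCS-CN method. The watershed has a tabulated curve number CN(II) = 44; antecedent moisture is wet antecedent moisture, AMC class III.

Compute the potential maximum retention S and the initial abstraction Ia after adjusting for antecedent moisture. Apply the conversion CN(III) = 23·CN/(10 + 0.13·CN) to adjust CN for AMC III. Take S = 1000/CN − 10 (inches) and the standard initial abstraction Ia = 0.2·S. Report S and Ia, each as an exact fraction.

Wet (AMC III): CN(III) = 23·44/(10 + 0.13·44) = 1012/(393/25) = 25300/393 ≈ 64.377
Max retention: S = 1000/(25300/393) − 10 = 1400/253 in (≈ 5.534 in)
Ia = 0.2·(1400/253) = 280/253 in ≈ 1.107 in

S = 1400/253 in ≈ 5.534 in; Ia = 280/253 in ≈ 1.107 in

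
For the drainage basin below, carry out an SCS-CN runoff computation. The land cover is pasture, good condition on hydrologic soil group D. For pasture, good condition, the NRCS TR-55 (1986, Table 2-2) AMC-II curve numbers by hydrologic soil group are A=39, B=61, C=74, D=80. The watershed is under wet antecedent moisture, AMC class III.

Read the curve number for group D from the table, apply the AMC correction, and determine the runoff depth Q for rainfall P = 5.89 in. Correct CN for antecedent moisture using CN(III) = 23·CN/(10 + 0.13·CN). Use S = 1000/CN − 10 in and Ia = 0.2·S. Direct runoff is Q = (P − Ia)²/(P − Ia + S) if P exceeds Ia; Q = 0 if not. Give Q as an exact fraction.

Q = 170224209/35758100 in ≈ 4.760 in

NRCS table: pasture, good condition, soil group D → CN(II) = 80
Adjust CN=80 to AMC III: 23·80/(10 + 0.13·80) → 1840 ÷ (102/5) = 4600/51 ≈ 90.196
Max retention: S = 1000/(4600/51) − 10 = 25/23 in (≈ 1.087 in)
Ia = 0.2·(25/23) = 5/23 in ≈ 0.217 in
P − Ia = 5.890 − 0.217 = 13047/2300 ≈ 5.673 in (> 0, runoff occurs)
Q: (13047/2300)² ÷ (15547/2300) = 170224209/35758100 in (≈ 4.760 in)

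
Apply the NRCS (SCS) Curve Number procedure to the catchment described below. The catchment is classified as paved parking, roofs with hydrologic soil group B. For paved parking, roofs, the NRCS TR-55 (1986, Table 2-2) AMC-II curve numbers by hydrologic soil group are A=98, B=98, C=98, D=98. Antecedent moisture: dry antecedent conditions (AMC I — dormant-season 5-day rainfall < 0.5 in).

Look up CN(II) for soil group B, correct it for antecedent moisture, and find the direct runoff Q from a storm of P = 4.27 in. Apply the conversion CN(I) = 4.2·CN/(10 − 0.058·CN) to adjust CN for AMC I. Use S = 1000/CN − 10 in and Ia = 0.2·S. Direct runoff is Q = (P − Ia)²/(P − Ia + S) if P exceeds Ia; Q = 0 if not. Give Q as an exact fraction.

NRCS table: paved parking, roofs, soil group B → CN(II) = 98
Dry (AMC I): CN(I) = 4.2·98/(10 − 0.058·98) = (2058/5)/(1079/250) = 102900/1079 ≈ 95.366
S = 1000/(102900/1079) − 10 = 500/1029 in ≈ 0.486 in
Ia = 0.2·(500/1029) = 100/1029 in ≈ 0.097 in
Since P=4.270 > Ia=0.097: effective rainfall P−Ia = 429383/102900 in
Runoff Q = (P−Ia)²/(P−Ia+S) = (4.173)²/(4.173+0.486) = 184369760689/49328510700 ≈ 3.738 in

Q = 184369760689/49328510700 in ≈ 3.738 in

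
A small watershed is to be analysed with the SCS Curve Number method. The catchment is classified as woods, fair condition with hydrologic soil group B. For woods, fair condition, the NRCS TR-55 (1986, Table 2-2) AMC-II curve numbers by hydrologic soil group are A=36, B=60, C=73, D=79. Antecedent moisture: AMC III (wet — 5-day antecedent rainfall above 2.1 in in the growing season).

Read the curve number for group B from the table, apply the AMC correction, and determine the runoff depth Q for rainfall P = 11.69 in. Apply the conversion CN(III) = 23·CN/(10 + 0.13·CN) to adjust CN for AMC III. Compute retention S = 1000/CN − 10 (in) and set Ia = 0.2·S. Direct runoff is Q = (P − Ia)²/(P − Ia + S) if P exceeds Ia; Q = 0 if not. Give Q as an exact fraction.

Q = 5876908921/666960900 in ≈ 8.811 in

NRCS table: woods, fair condition, soil group B → CN(II) = 60
Adjust CN=60 to AMC III: 23·60/(10 + 0.13·60) → 1380 ÷ (89/5) = 6900/89 ≈ 77.528
S = 1000/(6900/89) − 10 = 200/69 in ≈ 2.899 in
Ia = 0.2·(200/69) = 40/69 in ≈ 0.580 in
P − Ia = 11.690 − 0.580 = 76661/6900 ≈ 11.110 in (> 0, runoff occurs)
Q: (76661/6900)² ÷ (96661/6900) = 5876908921/666960900 in (≈ 8.811 in)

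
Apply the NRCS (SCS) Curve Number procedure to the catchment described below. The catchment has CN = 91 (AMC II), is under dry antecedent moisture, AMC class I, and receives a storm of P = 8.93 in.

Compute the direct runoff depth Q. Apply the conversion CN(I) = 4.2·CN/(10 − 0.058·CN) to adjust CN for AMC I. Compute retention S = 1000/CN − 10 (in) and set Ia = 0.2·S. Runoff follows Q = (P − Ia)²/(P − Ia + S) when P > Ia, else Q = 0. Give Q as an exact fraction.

Q = 290349623281/43879171700 in ≈ 6.617 in

Dry (AMC I): CN(I) = 4.2·91/(10 − 0.058·91) = (1911/5)/(2361/500) = 63700/787 ≈ 80.940
Retention S: 1000/CN − 10 with CN=80.940 → S = 1500/637 ≈ 2.355 in
Ia = 0.2·(1500/637) = 300/637 in ≈ 0.471 in
P − Ia = 8.930 − 0.471 = 538841/63700 ≈ 8.459 in (> 0, runoff occurs)
Runoff Q = (P−Ia)²/(P−Ia+S) = (8.459)²/(8.459+2.355) = 290349623281/43879171700 ≈ 6.617 in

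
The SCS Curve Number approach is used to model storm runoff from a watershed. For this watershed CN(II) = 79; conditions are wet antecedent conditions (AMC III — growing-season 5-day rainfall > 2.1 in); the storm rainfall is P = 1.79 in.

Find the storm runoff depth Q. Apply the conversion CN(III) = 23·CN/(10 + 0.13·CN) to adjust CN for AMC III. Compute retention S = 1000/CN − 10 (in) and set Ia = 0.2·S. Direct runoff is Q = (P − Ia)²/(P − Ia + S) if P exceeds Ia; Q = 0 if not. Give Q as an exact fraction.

Q = 80226597049/89622253100 in ≈ 0.895 in

Wet (AMC III): CN(III) = 23·79/(10 + 0.13·79) = 1817/(2027/100) = 181700/2027 ≈ 89.640
Max retention: S = 1000/(181700/2027) − 10 = 2100/1817 in (≈ 1.156 in)
Ia = 0.2·(2100/1817) = 420/1817 in ≈ 0.231 in
Excess rainfall: 1.790 − 0.231 = 1.559 in; P > Ia so Q > 0
Runoff Q = (P−Ia)²/(P−Ia+S) = (1.559)²/(1.559+1.156) = 80226597049/89622253100 ≈ 0.895 in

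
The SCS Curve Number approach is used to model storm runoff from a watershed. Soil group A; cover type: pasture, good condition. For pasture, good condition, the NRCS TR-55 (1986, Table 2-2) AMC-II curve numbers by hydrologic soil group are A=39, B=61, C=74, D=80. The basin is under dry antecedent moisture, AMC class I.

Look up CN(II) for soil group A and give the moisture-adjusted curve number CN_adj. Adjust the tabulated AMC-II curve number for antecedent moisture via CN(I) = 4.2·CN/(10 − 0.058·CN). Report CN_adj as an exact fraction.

NRCS table: pasture, good condition, soil group A → CN(II) = 39
Dry (AMC I): CN(I) = 4.2·39/(10 − 0.058·39) = (819/5)/(3869/500) = 81900/3869 ≈ 21.168

CN_adj = 81900/3869 ≈ 21.168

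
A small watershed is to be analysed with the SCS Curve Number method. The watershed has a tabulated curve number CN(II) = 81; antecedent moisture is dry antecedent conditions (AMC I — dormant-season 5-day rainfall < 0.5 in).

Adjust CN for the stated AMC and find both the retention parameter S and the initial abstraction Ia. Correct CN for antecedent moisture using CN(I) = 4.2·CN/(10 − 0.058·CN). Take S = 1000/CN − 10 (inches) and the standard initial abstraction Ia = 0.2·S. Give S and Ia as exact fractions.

Adjust CN=81 to AMC I: 4.2·81/(10 − 0.058·81) → (1701/5) ÷ (2651/500) = 170100/2651 ≈ 64.164
Max retention: S = 1000/(170100/2651) − 10 = 9500/1701 in (≈ 5.585 in)
Ia = 0.2·(9500/1701) = 1900/1701 in ≈ 1.117 in

S = 9500/1701 in ≈ 5.585 in; Ia = 1900/1701 in ≈ 1.117 in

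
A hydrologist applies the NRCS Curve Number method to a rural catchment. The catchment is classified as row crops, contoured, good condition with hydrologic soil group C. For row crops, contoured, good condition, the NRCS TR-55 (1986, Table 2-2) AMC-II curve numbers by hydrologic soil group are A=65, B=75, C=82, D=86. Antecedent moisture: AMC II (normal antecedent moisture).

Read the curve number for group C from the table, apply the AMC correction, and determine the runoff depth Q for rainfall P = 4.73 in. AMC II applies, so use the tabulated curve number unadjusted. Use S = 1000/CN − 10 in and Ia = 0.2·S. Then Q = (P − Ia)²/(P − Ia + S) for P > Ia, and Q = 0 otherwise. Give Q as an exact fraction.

NRCS table: row crops, contoured, good condition, soil group C → CN(II) = 82
CN(II) = 82; AMC II needs no correction.
Max retention: S = 1000/82 − 10 = 90/41 in (≈ 2.195 in)
Initial abstraction Ia = S/5 = (90/41)/5 = 18/41 ≈ 0.439 in
Since P=4.730 > Ia=0.439: effective rainfall P−Ia = 17593/4100 in
Q: (17593/4100)² ÷ (26593/4100) = 309513649/109031300 in (≈ 2.839 in)

Q = 309513649/109031300 in ≈ 2.839 in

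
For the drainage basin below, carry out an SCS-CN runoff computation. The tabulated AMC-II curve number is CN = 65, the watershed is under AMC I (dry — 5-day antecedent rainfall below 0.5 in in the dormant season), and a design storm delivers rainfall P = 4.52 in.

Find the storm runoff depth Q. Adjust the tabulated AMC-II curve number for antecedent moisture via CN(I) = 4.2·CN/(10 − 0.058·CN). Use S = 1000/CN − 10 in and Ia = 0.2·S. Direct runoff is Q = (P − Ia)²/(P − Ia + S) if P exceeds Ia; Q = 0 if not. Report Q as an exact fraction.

Q = 3636649/14046825 in ≈ 0.259 in

CN(I) from CN(II)=65: (4.2·65)/(10 − 0.058·65) = 3900/89 ≈ 43.820
S = 1000/(3900/89) − 10 = 500/39 in ≈ 12.821 in
Ia = 0.2·(500/39) = 100/39 in ≈ 2.564 in
Since P=4.520 > Ia=2.564: effective rainfall P−Ia = 1907/975 in
Q = (1907/975)²/((1907/975) + 500/39) = (3636649/950625)/(14407/975) = 3636649/14046825 in ≈ 0.259 in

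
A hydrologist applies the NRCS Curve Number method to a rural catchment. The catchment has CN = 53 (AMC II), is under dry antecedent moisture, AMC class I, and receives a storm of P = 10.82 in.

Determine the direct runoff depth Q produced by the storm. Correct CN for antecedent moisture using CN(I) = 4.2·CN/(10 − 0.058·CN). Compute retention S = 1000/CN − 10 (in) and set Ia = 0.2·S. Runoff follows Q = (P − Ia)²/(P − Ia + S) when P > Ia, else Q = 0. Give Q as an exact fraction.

Q = 134786639689/85819701450 in ≈ 1.571 in

Adjust CN=53 to AMC I: 4.2·53/(10 − 0.058·53) → (1113/5) ÷ (3463/500) = 111300/3463 ≈ 32.140
Retention S: 1000/CN − 10 with CN=32.140 → S = 23500/1113 ≈ 21.114 in
Ia = 0.2·(23500/1113) = 4700/1113 in ≈ 4.223 in
P − Ia = 10.820 − 4.223 = 367133/55650 ≈ 6.597 in (> 0, runoff occurs)
Q: (367133/55650)² ÷ (1542133/55650) = 134786639689/85819701450 in (≈ 1.571 in)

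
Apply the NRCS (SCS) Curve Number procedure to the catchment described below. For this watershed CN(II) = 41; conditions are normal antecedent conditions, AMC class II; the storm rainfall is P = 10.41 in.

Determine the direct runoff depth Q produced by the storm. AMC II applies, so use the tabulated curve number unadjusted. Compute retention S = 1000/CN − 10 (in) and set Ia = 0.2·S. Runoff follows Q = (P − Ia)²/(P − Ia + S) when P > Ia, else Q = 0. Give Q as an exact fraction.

AMC II — tabulated CN = 41 applies directly.
Max retention: S = 1000/41 − 10 = 590/41 in (≈ 14.390 in)
Initial abstraction Ia = S/5 = (590/41)/5 = 118/41 ≈ 2.878 in
Excess rainfall: 10.410 − 2.878 = 7.532 in; P > Ia so Q > 0
Runoff Q = (P−Ia)²/(P−Ia+S) = (7.532)²/(7.532+14.390) = 953636161/368512100 ≈ 2.588 in

Q = 953636161/368512100 in ≈ 2.588 in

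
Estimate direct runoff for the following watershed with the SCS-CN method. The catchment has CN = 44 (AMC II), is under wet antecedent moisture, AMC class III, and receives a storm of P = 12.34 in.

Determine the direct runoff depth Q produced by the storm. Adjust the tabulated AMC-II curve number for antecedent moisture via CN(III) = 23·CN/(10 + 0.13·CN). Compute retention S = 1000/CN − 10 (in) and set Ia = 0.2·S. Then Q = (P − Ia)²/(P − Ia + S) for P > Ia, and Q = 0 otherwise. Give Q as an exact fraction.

Q = 20192694201/2683077650 in ≈ 7.526 in

Adjust CN=44 to AMC III: 23·44/(10 + 0.13·44) → 1012 ÷ (393/25) = 25300/393 ≈ 64.377
Max retention: S = 1000/(25300/393) − 10 = 1400/253 in (≈ 5.534 in)
Ia = 0.2S: 0.2·5.534 = 1.107 in (exactly 280/253)
Excess rainfall: 12.340 − 1.107 = 11.233 in; P > Ia so Q > 0
Q: (142101/12650)² ÷ (212101/12650) = 20192694201/2683077650 in (≈ 7.526 in)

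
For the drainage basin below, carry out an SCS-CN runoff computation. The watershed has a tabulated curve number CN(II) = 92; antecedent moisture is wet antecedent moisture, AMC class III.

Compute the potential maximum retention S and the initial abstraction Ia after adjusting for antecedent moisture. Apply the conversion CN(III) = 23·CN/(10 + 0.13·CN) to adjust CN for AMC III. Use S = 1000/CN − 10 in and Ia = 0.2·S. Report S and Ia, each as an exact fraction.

Wet (AMC III): CN(III) = 23·92/(10 + 0.13·92) = 2116/(549/25) = 52900/549 ≈ 96.357
Retention S: 1000/CN − 10 with CN=96.357 → S = 200/529 ≈ 0.378 in
Ia = 0.2S: 0.2·0.378 = 0.076 in (exactly 40/529)

S = 200/529 in ≈ 0.378 in; Ia = 40/529 in ≈ 0.076 in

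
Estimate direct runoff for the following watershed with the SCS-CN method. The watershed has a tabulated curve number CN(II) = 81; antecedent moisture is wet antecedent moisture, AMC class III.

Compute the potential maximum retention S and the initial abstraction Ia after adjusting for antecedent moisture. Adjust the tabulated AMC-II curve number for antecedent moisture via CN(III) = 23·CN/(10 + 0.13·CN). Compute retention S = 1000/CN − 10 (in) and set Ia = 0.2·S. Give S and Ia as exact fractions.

Wet (AMC III): CN(III) = 23·81/(10 + 0.13·81) = 1863/(2053/100) = 186300/2053 ≈ 90.745
Retention S: 1000/CN − 10 with CN=90.745 → S = 1900/1863 ≈ 1.020 in
Ia = 0.2S: 0.2·1.020 = 0.204 in (exactly 380/1863)

S = 1900/1863 in ≈ 1.020 in; Ia = 380/1863 in ≈ 0.204 in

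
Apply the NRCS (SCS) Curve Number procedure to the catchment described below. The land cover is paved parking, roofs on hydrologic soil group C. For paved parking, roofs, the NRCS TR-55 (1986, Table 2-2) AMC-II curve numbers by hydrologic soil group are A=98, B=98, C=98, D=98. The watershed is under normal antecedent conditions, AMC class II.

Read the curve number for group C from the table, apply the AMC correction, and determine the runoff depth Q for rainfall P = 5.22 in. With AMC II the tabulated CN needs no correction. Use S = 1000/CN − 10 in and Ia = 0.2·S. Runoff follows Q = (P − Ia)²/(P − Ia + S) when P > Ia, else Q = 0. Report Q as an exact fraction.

Q = 161010721/32313050 in ≈ 4.983 in

NRCS table: paved parking, roofs, soil group C → CN(II) = 98
CN(II) = 98; AMC II needs no correction.
Max retention: S = 1000/98 − 10 = 10/49 in (≈ 0.204 in)
Ia = 0.2S: 0.2·0.204 = 0.041 in (exactly 2/49)
Since P=5.220 > Ia=0.041: effective rainfall P−Ia = 12689/2450 in
Q: (12689/2450)² ÷ (13189/2450) = 161010721/32313050 in (≈ 4.983 in)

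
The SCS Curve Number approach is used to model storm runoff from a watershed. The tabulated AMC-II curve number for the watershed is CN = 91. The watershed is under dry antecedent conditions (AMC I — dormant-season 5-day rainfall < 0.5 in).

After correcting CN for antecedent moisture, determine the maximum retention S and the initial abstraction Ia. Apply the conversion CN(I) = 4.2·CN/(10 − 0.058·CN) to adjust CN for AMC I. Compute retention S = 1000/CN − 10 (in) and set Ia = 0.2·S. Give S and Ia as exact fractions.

Adjust CN=91 to AMC I: 4.2·91/(10 − 0.058·91) → (1911/5) ÷ (2361/500) = 63700/787 ≈ 80.940
Max retention: S = 1000/(63700/787) − 10 = 1500/637 in (≈ 2.355 in)
Initial abstraction Ia = S/5 = (1500/637)/5 = 300/637 ≈ 0.471 in

S = 1500/637 in ≈ 2.355 in; Ia = 300/637 in ≈ 0.471 in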